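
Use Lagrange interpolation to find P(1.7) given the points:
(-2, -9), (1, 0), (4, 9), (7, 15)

Lagrange interpolation formula:
P(x) = Σ yᵢ × Lᵢ(x)
where Lᵢ(x) = Π_{j≠i} (x - xⱼ)/(xᵢ - xⱼ)

L_0(1.7) = (1.7 - 1)/(-2 - 1) × (1.7 - 4)/(-2 - 4) × (1.7 - 7)/(-2 - 7) = -0.052673
L_1(1.7) = (1.7 - (-2))/(1 - (-2)) × (1.7 - 4)/(1 - 4) × (1.7 - 7)/(1 - 7) = 0.835241
L_2(1.7) = (1.7 - (-2))/(4 - (-2)) × (1.7 - 1)/(4 - 1) × (1.7 - 7)/(4 - 7) = 0.254204
L_3(1.7) = (1.7 - (-2))/(7 - (-2)) × (1.7 - 1)/(7 - 1) × (1.7 - 4)/(7 - 4) = -0.036772

P(1.7) = (-9)×L_0(1.7) + 0×L_1(1.7) + 9×L_2(1.7) + 15×L_3(1.7)
P(1.7) = 2.210315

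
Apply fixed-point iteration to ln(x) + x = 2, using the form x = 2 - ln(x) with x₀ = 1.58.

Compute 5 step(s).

Equation: ln(x) + x = 2
Fixed-point form: x = 2 - ln(x)
x₀ = 1.58

x_1 = g(1.580000) = 1.542575
x_2 = g(1.542575) = 1.566547
x_3 = g(1.566547) = 1.551126
x_4 = g(1.551126) = 1.561019
x_5 = g(1.561019) = 1.554661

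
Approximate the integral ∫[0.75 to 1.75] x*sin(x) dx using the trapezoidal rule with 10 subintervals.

f(x) = x*sin(x)
a = 0.75, b = 1.75, n = 10
h = (b - a)/n = 0.100000

Trapezoidal rule: (h/2)[f(x₀) + 2f(x₁) + 2f(x₂) + ... + f(xₙ)]

x_0 = 0.7500, f(x_0) = 0.511229, coefficient = 1
x_1 = 0.8500, f(x_1) = 0.638588, coefficient = 2
x_2 = 0.9500, f(x_2) = 0.772745, coefficient = 2
x_3 = 1.0500, f(x_3) = 0.910794, coefficient = 2
x_4 = 1.1500, f(x_4) = 1.049679, coefficient = 2
x_5 = 1.2500, f(x_5) = 1.186231, coefficient = 2
x_6 = 1.3500, f(x_6) = 1.317227, coefficient = 2
x_7 = 1.4500, f(x_7) = 1.439434, coefficient = 2
x_8 = 1.5500, f(x_8) = 1.549665, coefficient = 2
x_9 = 1.6500, f(x_9) = 1.644827, coefficient = 2
x_10 = 1.7500, f(x_10) = 1.721975, coefficient = 1

I ≈ (0.100000/2) × 23.251583 = 1.162579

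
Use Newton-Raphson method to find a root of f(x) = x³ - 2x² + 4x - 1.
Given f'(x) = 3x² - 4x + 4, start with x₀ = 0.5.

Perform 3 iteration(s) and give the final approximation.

f(x) = x³ - 2x² + 4x - 1
f'(x) = 3x² - 4x + 4
x₀ = 0.5

Newton-Raphson formula: x_{n+1} = x_n - f(x_n)/f'(x_n)

Iteration 1:
  f(0.500000) = 0.625000
  f'(0.500000) = 2.750000
  x_1 = 0.500000 - 0.625000/2.750000 = 0.272727
Iteration 2:
  f(0.272727) = -0.037566
  f'(0.272727) = 3.132231
  x_2 = 0.272727 - (-0.037566)/3.132231 = 0.284721
Iteration 3:
  f(0.284721) = -0.000168
  f'(0.284721) = 3.104315
  x_3 = 0.284721 - (-0.000168)/3.104315 = 0.284775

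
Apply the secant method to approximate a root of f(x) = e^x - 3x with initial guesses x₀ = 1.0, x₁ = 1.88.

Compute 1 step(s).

f(x) = e^x - 3x
x₀ = 1.0, x₁ = 1.88

Secant formula: x_{n+1} = x_n - f(x_n)(x_n - x_{n-1})/(f(x_n) - f(x_{n-1}))

Iteration 1:
  f(1.000000) = -0.281718
  f(1.880000) = 0.913505
  x_2 = 1.880000 - 0.913505×(1.880000 - 1.000000)/(0.913505 - (-0.281718))
       = 1.207419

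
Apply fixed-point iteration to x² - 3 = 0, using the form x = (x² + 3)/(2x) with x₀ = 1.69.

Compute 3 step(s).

Equation: x² - 3 = 0
Fixed-point form: x = (x² + 3)/(2x)
x₀ = 1.69

x_1 = g(1.690000) = 1.732574
x_2 = g(1.732574) = 1.732051
x_3 = g(1.732051) = 1.732051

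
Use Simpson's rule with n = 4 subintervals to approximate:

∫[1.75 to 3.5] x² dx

f(x) = x²
a = 1.75, b = 3.5, n = 4
h = (b - a)/n = 0.437500

Simpson's rule: (h/3)[f(x₀) + 4f(x₁) + 2f(x₂) + ... + f(xₙ)]

x_0 = 1.7500, f(x_0) = 3.062500, coefficient = 1
x_1 = 2.1875, f(x_1) = 4.785156, coefficient = 4
x_2 = 2.6250, f(x_2) = 6.890625, coefficient = 2
x_3 = 3.0625, f(x_3) = 9.378906, coefficient = 4
x_4 = 3.5000, f(x_4) = 12.250000, coefficient = 1

I ≈ (0.437500/3) × 85.750000 = 12.505208
Exact value: 12.505208
Error: 0.000000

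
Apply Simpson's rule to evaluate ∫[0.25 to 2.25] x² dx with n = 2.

f(x) = x²
a = 0.25, b = 2.25, n = 2
h = (b - a)/n = 1.000000

Simpson's rule: (h/3)[f(x₀) + 4f(x₁) + 2f(x₂) + ... + f(xₙ)]

x_0 = 0.2500, f(x_0) = 0.062500, coefficient = 1
x_1 = 1.2500, f(x_1) = 1.562500, coefficient = 4
x_2 = 2.2500, f(x_2) = 5.062500, coefficient = 1

I ≈ (1.000000/3) × 11.375000 = 3.791667
Exact value: 3.791667
Error: 0.000000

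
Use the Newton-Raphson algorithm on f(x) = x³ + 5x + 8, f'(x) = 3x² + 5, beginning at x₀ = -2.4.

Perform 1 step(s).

f(x) = x³ + 5x + 8
f'(x) = 3x² + 5
x₀ = -2.4

Newton-Raphson formula: x_{n+1} = x_n - f(x_n)/f'(x_n)

Iteration 1:
  f(-2.400000) = -17.824000
  f'(-2.400000) = 22.280000
  x_1 = -2.400000 - (-17.824000)/22.280000 = -1.600000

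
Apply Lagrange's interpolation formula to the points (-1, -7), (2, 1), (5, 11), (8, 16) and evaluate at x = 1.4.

Lagrange interpolation formula:
P(x) = Σ yᵢ × Lᵢ(x)
where Lᵢ(x) = Π_{j≠i} (x - xⱼ)/(xᵢ - xⱼ)

L_0(1.4) = (1.4 - 2)/(-1 - 2) × (1.4 - 5)/(-1 - 5) × (1.4 - 8)/(-1 - 8) = 0.088000
L_1(1.4) = (1.4 - (-1))/(2 - (-1)) × (1.4 - 5)/(2 - 5) × (1.4 - 8)/(2 - 8) = 1.056000
L_2(1.4) = (1.4 - (-1))/(5 - (-1)) × (1.4 - 2)/(5 - 2) × (1.4 - 8)/(5 - 8) = -0.176000
L_3(1.4) = (1.4 - (-1))/(8 - (-1)) × (1.4 - 2)/(8 - 2) × (1.4 - 5)/(8 - 5) = 0.032000

P(1.4) = (-7)×L_0(1.4) + 1×L_1(1.4) + 11×L_2(1.4) + 16×L_3(1.4)
P(1.4) = -0.984000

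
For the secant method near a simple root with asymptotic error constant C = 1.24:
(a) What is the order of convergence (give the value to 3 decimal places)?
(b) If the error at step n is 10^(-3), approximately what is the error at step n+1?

(a) Secant method has superlinear convergence with order φ = (1+√5)/2 ≈ 1.618.
    This means |e_{n+1}| ≈ C|e_n|^1.618.

(b) With |e_n| = 10^(-3) and C = 1.24:
    |e_{n+1}| ≈ 1.24 × (10^(-3))^1.618 = 1.24 × 10^(-4.85)

(a) ≈ 1.618 (golden ratio); (b) |e_{n+1}| ≈ 1.735e-05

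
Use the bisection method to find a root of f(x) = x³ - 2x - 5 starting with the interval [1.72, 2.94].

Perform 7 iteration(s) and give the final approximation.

f(x) = x³ - 2x - 5
Initial interval: [1.72, 2.94]

Iteration 1:
  c_1 = (1.720000 + 2.940000)/2 = 2.330000
  f(c_1) = f(2.330000) = 2.989337
  f(a) × f(c) < 0, new interval: [1.720000, 2.330000]
Iteration 2:
  c_2 = (1.720000 + 2.330000)/2 = 2.025000
  f(c_2) = f(2.025000) = -0.746234
  f(a) × f(c) ≥ 0, new interval: [2.025000, 2.330000]
Iteration 3:
  c_3 = (2.025000 + 2.330000)/2 = 2.177500
  f(c_3) = f(2.177500) = 0.969630
  f(a) × f(c) < 0, new interval: [2.025000, 2.177500]
Iteration 4:
  c_4 = (2.025000 + 2.177500)/2 = 2.101250
  f(c_4) = f(2.101250) = 0.075047
  f(a) × f(c) < 0, new interval: [2.025000, 2.101250]
Iteration 5:
  c_5 = (2.025000 + 2.101250)/2 = 2.063125
  f(c_5) = f(2.063125) = -0.344590
  f(a) × f(c) ≥ 0, new interval: [2.063125, 2.101250]
Iteration 6:
  c_6 = (2.063125 + 2.101250)/2 = 2.082188
  f(c_6) = f(2.082188) = -0.137041
  f(a) × f(c) ≥ 0, new interval: [2.082188, 2.101250]
Iteration 7:
  c_7 = (2.082188 + 2.101250)/2 = 2.091719
  f(c_7) = f(2.091719) = -0.031567
  f(a) × f(c) ≥ 0, new interval: [2.091719, 2.101250]

After 7 iteration(s), the approximation is c_7 = 2.091719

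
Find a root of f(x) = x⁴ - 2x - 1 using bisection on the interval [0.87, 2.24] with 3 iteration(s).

f(x) = x⁴ - 2x - 1
Initial interval: [0.87, 2.24]

Iteration 1:
  c_1 = (0.870000 + 2.240000)/2 = 1.555000
  f(c_1) = f(1.555000) = 1.736845
  f(a) × f(c) < 0, new interval: [0.870000, 1.555000]
Iteration 2:
  c_2 = (0.870000 + 1.555000)/2 = 1.212500
  f(c_2) = f(1.212500) = -1.263641
  f(a) × f(c) ≥ 0, new interval: [1.212500, 1.555000]
Iteration 3:
  c_3 = (1.212500 + 1.555000)/2 = 1.383750
  f(c_3) = f(1.383750) = -0.101179
  f(a) × f(c) ≥ 0, new interval: [1.383750, 1.555000]

After 3 iteration(s), the approximation is c_3 = 1.383750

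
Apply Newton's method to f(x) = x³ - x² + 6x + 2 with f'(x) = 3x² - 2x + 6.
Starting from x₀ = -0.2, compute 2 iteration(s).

f(x) = x³ - x² + 6x + 2
f'(x) = 3x² - 2x + 6
x₀ = -0.2

Newton-Raphson formula: x_{n+1} = x_n - f(x_n)/f'(x_n)

Iteration 1:
  f(-0.200000) = 0.752000
  f'(-0.200000) = 6.520000
  x_1 = -0.200000 - 0.752000/6.520000 = -0.315337
Iteration 2:
  f(-0.315337) = -0.022819
  f'(-0.315337) = 6.928988
  x_2 = -0.315337 - (-0.022819)/6.928988 = -0.312044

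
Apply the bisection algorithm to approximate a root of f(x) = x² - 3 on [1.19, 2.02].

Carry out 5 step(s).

f(x) = x² - 3
Initial interval: [1.19, 2.02]

Iteration 1:
  c_1 = (1.190000 + 2.020000)/2 = 1.605000
  f(c_1) = f(1.605000) = -0.423975
  f(a) × f(c) ≥ 0, new interval: [1.605000, 2.020000]
Iteration 2:
  c_2 = (1.605000 + 2.020000)/2 = 1.812500
  f(c_2) = f(1.812500) = 0.285156
  f(a) × f(c) < 0, new interval: [1.605000, 1.812500]
Iteration 3:
  c_3 = (1.605000 + 1.812500)/2 = 1.708750
  f(c_3) = f(1.708750) = -0.080173
  f(a) × f(c) ≥ 0, new interval: [1.708750, 1.812500]
Iteration 4:
  c_4 = (1.708750 + 1.812500)/2 = 1.760625
  f(c_4) = f(1.760625) = 0.099800
  f(a) × f(c) < 0, new interval: [1.708750, 1.760625]
Iteration 5:
  c_5 = (1.708750 + 1.760625)/2 = 1.734688
  f(c_5) = f(1.734688) = 0.009141
  f(a) × f(c) < 0, new interval: [1.708750, 1.734688]

After 5 iteration(s), the approximation is c_5 = 1.734688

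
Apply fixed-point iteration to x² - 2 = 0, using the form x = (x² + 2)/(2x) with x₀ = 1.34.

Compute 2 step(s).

Equation: x² - 2 = 0
Fixed-point form: x = (x² + 2)/(2x)
x₀ = 1.34

x_1 = g(1.340000) = 1.416269
x_2 = g(1.416269) = 1.414215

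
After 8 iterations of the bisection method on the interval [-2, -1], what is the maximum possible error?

Bisection error bound: |error| ≤ (b-a)/2^n
|error| ≤ (-1 - (-2))/2^8 = 1/2^8
|error| ≤ 0.0039062500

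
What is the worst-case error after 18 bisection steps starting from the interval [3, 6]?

Bisection error bound: |error| ≤ (b-a)/2^n
|error| ≤ (6 - 3)/2^18 = 3/2^18
|error| ≤ 0.0000114441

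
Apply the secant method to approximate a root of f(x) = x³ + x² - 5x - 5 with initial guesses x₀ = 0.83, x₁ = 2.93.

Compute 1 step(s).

f(x) = x³ + x² - 5x - 5
x₀ = 0.83, x₁ = 2.93

Secant formula: x_{n+1} = x_n - f(x_n)(x_n - x_{n-1})/(f(x_n) - f(x_{n-1}))

Iteration 1:
  f(0.830000) = -7.889313
  f(2.930000) = 14.088657
  x_2 = 2.930000 - 14.088657×(2.930000 - 0.830000)/(14.088657 - (-7.889313))
       = 1.583826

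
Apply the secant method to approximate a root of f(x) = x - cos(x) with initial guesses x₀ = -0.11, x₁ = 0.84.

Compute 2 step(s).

f(x) = x - cos(x)
x₀ = -0.11, x₁ = 0.84

Secant formula: x_{n+1} = x_n - f(x_n)(x_n - x_{n-1})/(f(x_n) - f(x_{n-1}))

Iteration 1:
  f(-0.110000) = -1.103956
  f(0.840000) = 0.172537
  x_2 = 0.840000 - 0.172537×(0.840000 - (-0.110000))/(0.172537 - (-1.103956))
       = 0.711593
Iteration 2:
  f(0.840000) = 0.172537
  f(0.711593) = -0.045729
  x_3 = 0.711593 - (-0.045729)×(0.711593 - 0.840000)/(-0.045729 - 0.172537)
       = 0.738496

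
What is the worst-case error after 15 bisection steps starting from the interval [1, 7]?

Bisection error bound: |error| ≤ (b-a)/2^n
|error| ≤ (7 - 1)/2^15 = 6/2^15
|error| ≤ 0.0001831055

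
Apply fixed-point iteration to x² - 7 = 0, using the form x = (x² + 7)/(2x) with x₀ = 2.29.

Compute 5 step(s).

Equation: x² - 7 = 0
Fixed-point form: x = (x² + 7)/(2x)
x₀ = 2.29

x_1 = g(2.290000) = 2.673384
x_2 = g(2.673384) = 2.645894
x_3 = g(2.645894) = 2.645751
x_4 = g(2.645751) = 2.645751
x_5 = g(2.645751) = 2.645751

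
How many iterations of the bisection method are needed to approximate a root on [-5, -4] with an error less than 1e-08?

We need (b-a)/2^n ≤ 1e-08
(-4 - (-5))/2^n ≤ 1e-08
1/2^n ≤ 1e-08
2^n ≥ 100000000
n ≥ log₂(100000000) = 26.58
n ≥ 27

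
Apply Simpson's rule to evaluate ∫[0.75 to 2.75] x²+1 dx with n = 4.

f(x) = x²+1
a = 0.75, b = 2.75, n = 4
h = (b - a)/n = 0.500000

Simpson's rule: (h/3)[f(x₀) + 4f(x₁) + 2f(x₂) + ... + f(xₙ)]

x_0 = 0.7500, f(x_0) = 1.562500, coefficient = 1
x_1 = 1.2500, f(x_1) = 2.562500, coefficient = 4
x_2 = 1.7500, f(x_2) = 4.062500, coefficient = 2
x_3 = 2.2500, f(x_3) = 6.062500, coefficient = 4
x_4 = 2.7500, f(x_4) = 8.562500, coefficient = 1

I ≈ (0.500000/3) × 52.750000 = 8.791667
Exact value: 8.791667
Error: 0.000000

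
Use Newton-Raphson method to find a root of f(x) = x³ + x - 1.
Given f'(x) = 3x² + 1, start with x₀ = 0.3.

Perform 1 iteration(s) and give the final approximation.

f(x) = x³ + x - 1
f'(x) = 3x² + 1
x₀ = 0.3

Newton-Raphson formula: x_{n+1} = x_n - f(x_n)/f'(x_n)

Iteration 1:
  f(0.300000) = -0.673000
  f'(0.300000) = 1.270000
  x_1 = 0.300000 - (-0.673000)/1.270000 = 0.829921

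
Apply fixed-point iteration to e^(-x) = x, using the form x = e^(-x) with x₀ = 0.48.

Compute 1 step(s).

Equation: e^(-x) = x
Fixed-point form: x = e^(-x)
x₀ = 0.48

x_1 = g(0.480000) = 0.618783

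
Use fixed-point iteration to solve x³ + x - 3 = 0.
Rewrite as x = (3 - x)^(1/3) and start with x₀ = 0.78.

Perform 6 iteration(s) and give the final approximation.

Equation: x³ + x - 3 = 0
Fixed-point form: x = (3 - x)^(1/3)
x₀ = 0.78

x_1 = g(0.780000) = 1.304521
x_2 = g(1.304521) = 1.192424
x_3 = g(1.192424) = 1.218145
x_4 = g(1.218145) = 1.212339
x_5 = g(1.212339) = 1.213654
x_6 = g(1.213654) = 1.213357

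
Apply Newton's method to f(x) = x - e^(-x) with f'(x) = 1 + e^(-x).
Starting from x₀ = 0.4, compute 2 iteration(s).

f(x) = x - e^(-x)
f'(x) = 1 + e^(-x)
x₀ = 0.4

Newton-Raphson formula: x_{n+1} = x_n - f(x_n)/f'(x_n)

Iteration 1:
  f(0.400000) = -0.270320
  f'(0.400000) = 1.670320
  x_1 = 0.400000 - (-0.270320)/1.670320 = 0.561837
Iteration 2:
  f(0.561837) = -0.008323
  f'(0.561837) = 1.570161
  x_2 = 0.561837 - (-0.008323)/1.570161 = 0.567138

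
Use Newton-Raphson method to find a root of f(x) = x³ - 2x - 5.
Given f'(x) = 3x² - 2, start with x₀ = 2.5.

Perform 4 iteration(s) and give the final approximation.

f(x) = x³ - 2x - 5
f'(x) = 3x² - 2
x₀ = 2.5

Newton-Raphson formula: x_{n+1} = x_n - f(x_n)/f'(x_n)

Iteration 1:
  f(2.500000) = 5.625000
  f'(2.500000) = 16.750000
  x_1 = 2.500000 - 5.625000/16.750000 = 2.164179
Iteration 2:
  f(2.164179) = 0.807945
  f'(2.164179) = 12.051014
  x_2 = 2.164179 - 0.807945/12.051014 = 2.097135
Iteration 3:
  f(2.097135) = 0.028882
  f'(2.097135) = 11.193930
  x_3 = 2.097135 - 0.028882/11.193930 = 2.094555
Iteration 4:
  f(2.094555) = 0.000042
  f'(2.094555) = 11.161485
  x_4 = 2.094555 - 0.000042/11.161485 = 2.094551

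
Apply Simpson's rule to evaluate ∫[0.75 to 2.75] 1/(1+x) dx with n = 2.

f(x) = 1/(1+x)
a = 0.75, b = 2.75, n = 2
h = (b - a)/n = 1.000000

Simpson's rule: (h/3)[f(x₀) + 4f(x₁) + 2f(x₂) + ... + f(xₙ)]

x_0 = 0.7500, f(x_0) = 0.571429, coefficient = 1
x_1 = 1.7500, f(x_1) = 0.363636, coefficient = 4
x_2 = 2.7500, f(x_2) = 0.266667, coefficient = 1

I ≈ (1.000000/3) × 2.292641 = 0.764214
Exact value: 0.762140
Error: 0.002074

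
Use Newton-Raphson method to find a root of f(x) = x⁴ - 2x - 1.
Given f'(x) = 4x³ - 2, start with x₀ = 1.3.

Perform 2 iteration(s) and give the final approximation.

f(x) = x⁴ - 2x - 1
f'(x) = 4x³ - 2
x₀ = 1.3

Newton-Raphson formula: x_{n+1} = x_n - f(x_n)/f'(x_n)

Iteration 1:
  f(1.300000) = -0.743900
  f'(1.300000) = 6.788000
  x_1 = 1.300000 - (-0.743900)/6.788000 = 1.409590
Iteration 2:
  f(1.409590) = 0.128771
  f'(1.409590) = 9.203116
  x_2 = 1.409590 - 0.128771/9.203116 = 1.395598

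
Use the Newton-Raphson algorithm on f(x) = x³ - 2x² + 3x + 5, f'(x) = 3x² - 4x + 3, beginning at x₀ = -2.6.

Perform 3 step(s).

f(x) = x³ - 2x² + 3x + 5
f'(x) = 3x² - 4x + 3
x₀ = -2.6

Newton-Raphson formula: x_{n+1} = x_n - f(x_n)/f'(x_n)

Iteration 1:
  f(-2.600000) = -33.896000
  f'(-2.600000) = 33.680000
  x_1 = -2.600000 - (-33.896000)/33.680000 = -1.593587
Iteration 2:
  f(-1.593587) = -8.906740
  f'(-1.593587) = 16.992902
  x_2 = -1.593587 - (-8.906740)/16.992902 = -1.069442
Iteration 3:
  f(-1.069442) = -1.718866
  f'(-1.069442) = 10.708886
  x_3 = -1.069442 - (-1.718866)/10.708886 = -0.908934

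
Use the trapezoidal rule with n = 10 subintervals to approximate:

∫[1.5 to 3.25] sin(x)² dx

f(x) = sin(x)²
a = 1.5, b = 3.25, n = 10
h = (b - a)/n = 0.175000

Trapezoidal rule: (h/2)[f(x₀) + 2f(x₁) + 2f(x₂) + ... + f(xₙ)]

x_0 = 1.5000, f(x_0) = 0.994996, coefficient = 1
x_1 = 1.6750, f(x_1) = 0.989181, coefficient = 2
x_2 = 1.8500, f(x_2) = 0.924050, coefficient = 2
x_3 = 2.0250, f(x_3) = 0.807501, coefficient = 2
x_4 = 2.2000, f(x_4) = 0.653666, coefficient = 2
x_5 = 2.3750, f(x_5) = 0.481199, coefficient = 2
x_6 = 2.5500, f(x_6) = 0.311011, coefficient = 2
x_7 = 2.7250, f(x_7) = 0.163739, coefficient = 2
x_8 = 2.9000, f(x_8) = 0.057240, coefficient = 2
x_9 = 3.0750, f(x_9) = 0.004428, coefficient = 2
x_10 = 3.2500, f(x_10) = 0.011706, coefficient = 1

I ≈ (0.175000/2) × 9.790734 = 0.856689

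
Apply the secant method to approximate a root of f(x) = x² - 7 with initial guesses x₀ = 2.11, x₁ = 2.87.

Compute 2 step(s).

f(x) = x² - 7
x₀ = 2.11, x₁ = 2.87

Secant formula: x_{n+1} = x_n - f(x_n)(x_n - x_{n-1})/(f(x_n) - f(x_{n-1}))

Iteration 1:
  f(2.110000) = -2.547900
  f(2.870000) = 1.236900
  x_2 = 2.870000 - 1.236900×(2.870000 - 2.110000)/(1.236900 - (-2.547900))
       = 2.621627
Iteration 2:
  f(2.870000) = 1.236900
  f(2.621627) = -0.127074
  x_3 = 2.621627 - (-0.127074)×(2.621627 - 2.870000)/(-0.127074 - 1.236900)
       = 2.644766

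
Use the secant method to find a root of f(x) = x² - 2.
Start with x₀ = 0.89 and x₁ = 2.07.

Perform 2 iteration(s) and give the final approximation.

f(x) = x² - 2
x₀ = 0.89, x₁ = 2.07

Secant formula: x_{n+1} = x_n - f(x_n)(x_n - x_{n-1})/(f(x_n) - f(x_{n-1}))

Iteration 1:
  f(0.890000) = -1.207900
  f(2.070000) = 2.284900
  x_2 = 2.070000 - 2.284900×(2.070000 - 0.890000)/(2.284900 - (-1.207900))
       = 1.298074
Iteration 2:
  f(2.070000) = 2.284900
  f(1.298074) = -0.315003
  x_3 = 1.298074 - (-0.315003)×(1.298074 - 2.070000)/(-0.315003 - 2.284900)
       = 1.391600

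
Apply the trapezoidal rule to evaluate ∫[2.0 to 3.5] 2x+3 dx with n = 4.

f(x) = 2x+3
a = 2.0, b = 3.5, n = 4
h = (b - a)/n = 0.375000

Trapezoidal rule: (h/2)[f(x₀) + 2f(x₁) + 2f(x₂) + ... + f(xₙ)]

x_0 = 2.0000, f(x_0) = 7.000000, coefficient = 1
x_1 = 2.3750, f(x_1) = 7.750000, coefficient = 2
x_2 = 2.7500, f(x_2) = 8.500000, coefficient = 2
x_3 = 3.1250, f(x_3) = 9.250000, coefficient = 2
x_4 = 3.5000, f(x_4) = 10.000000, coefficient = 1

I ≈ (0.375000/2) × 68.000000 = 12.750000
Exact value: 12.750000
Error: 0.000000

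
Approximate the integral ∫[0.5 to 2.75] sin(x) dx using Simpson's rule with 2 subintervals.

f(x) = sin(x)
a = 0.5, b = 2.75, n = 2
h = (b - a)/n = 1.125000

Simpson's rule: (h/3)[f(x₀) + 4f(x₁) + 2f(x₂) + ... + f(xₙ)]

x_0 = 0.5000, f(x_0) = 0.479426, coefficient = 1
x_1 = 1.6250, f(x_1) = 0.998531, coefficient = 4
x_2 = 2.7500, f(x_2) = 0.381661, coefficient = 1

I ≈ (1.125000/3) × 4.855212 = 1.820704
Exact value: 1.801885
Error: 0.018820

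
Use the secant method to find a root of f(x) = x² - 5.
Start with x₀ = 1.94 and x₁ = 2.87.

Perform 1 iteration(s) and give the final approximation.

f(x) = x² - 5
x₀ = 1.94, x₁ = 2.87

Secant formula: x_{n+1} = x_n - f(x_n)(x_n - x_{n-1})/(f(x_n) - f(x_{n-1}))

Iteration 1:
  f(1.940000) = -1.236400
  f(2.870000) = 3.236900
  x_2 = 2.870000 - 3.236900×(2.870000 - 1.940000)/(3.236900 - (-1.236400))
       = 2.197048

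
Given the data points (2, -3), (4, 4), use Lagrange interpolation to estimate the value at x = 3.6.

Lagrange interpolation formula:
P(x) = Σ yᵢ × Lᵢ(x)
where Lᵢ(x) = Π_{j≠i} (x - xⱼ)/(xᵢ - xⱼ)

L_0(3.6) = (3.6 - 4)/(2 - 4) = 0.200000
L_1(3.6) = (3.6 - 2)/(4 - 2) = 0.800000

P(3.6) = (-3)×L_0(3.6) + 4×L_1(3.6)
P(3.6) = 2.600000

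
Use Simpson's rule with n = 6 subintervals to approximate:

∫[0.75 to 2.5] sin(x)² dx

f(x) = sin(x)²
a = 0.75, b = 2.5, n = 6
h = (b - a)/n = 0.291667

Simpson's rule: (h/3)[f(x₀) + 4f(x₁) + 2f(x₂) + ... + f(xₙ)]

x_0 = 0.7500, f(x_0) = 0.464631, coefficient = 1
x_1 = 1.0417, f(x_1) = 0.745195, coefficient = 4
x_2 = 1.3333, f(x_2) = 0.944663, coefficient = 2
x_3 = 1.6250, f(x_3) = 0.997065, coefficient = 4
x_4 = 1.9167, f(x_4) = 0.885068, coefficient = 2
x_5 = 2.2083, f(x_5) = 0.645715, coefficient = 4
x_6 = 2.5000, f(x_6) = 0.358169, coefficient = 1

I ≈ (0.291667/3) × 14.034165 = 1.364433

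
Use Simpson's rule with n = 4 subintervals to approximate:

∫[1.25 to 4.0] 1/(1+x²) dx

f(x) = 1/(1+x²)
a = 1.25, b = 4.0, n = 4
h = (b - a)/n = 0.687500

Simpson's rule: (h/3)[f(x₀) + 4f(x₁) + 2f(x₂) + ... + f(xₙ)]

x_0 = 1.2500, f(x_0) = 0.390244, coefficient = 1
x_1 = 1.9375, f(x_1) = 0.210353, coefficient = 4
x_2 = 2.6250, f(x_2) = 0.126733, coefficient = 2
x_3 = 3.3125, f(x_3) = 0.083524, coefficient = 4
x_4 = 4.0000, f(x_4) = 0.058824, coefficient = 1

I ≈ (0.687500/3) × 1.878041 = 0.430384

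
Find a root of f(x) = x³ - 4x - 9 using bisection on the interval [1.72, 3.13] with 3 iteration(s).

f(x) = x³ - 4x - 9
Initial interval: [1.72, 3.13]

Iteration 1:
  c_1 = (1.720000 + 3.130000)/2 = 2.425000
  f(c_1) = f(2.425000) = -4.439484
  f(a) × f(c) ≥ 0, new interval: [2.425000, 3.130000]
Iteration 2:
  c_2 = (2.425000 + 3.130000)/2 = 2.777500
  f(c_2) = f(2.777500) = 1.317041
  f(a) × f(c) < 0, new interval: [2.425000, 2.777500]
Iteration 3:
  c_3 = (2.425000 + 2.777500)/2 = 2.601250
  f(c_3) = f(2.601250) = -1.803638
  f(a) × f(c) ≥ 0, new interval: [2.601250, 2.777500]

After 3 iteration(s), the approximation is c_3 = 2.601250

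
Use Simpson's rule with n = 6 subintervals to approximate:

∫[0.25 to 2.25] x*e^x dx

f(x) = x*e^x
a = 0.25, b = 2.25, n = 6
h = (b - a)/n = 0.333333

Simpson's rule: (h/3)[f(x₀) + 4f(x₁) + 2f(x₂) + ... + f(xₙ)]

x_0 = 0.2500, f(x_0) = 0.321006, coefficient = 1
x_1 = 0.5833, f(x_1) = 1.045334, coefficient = 4
x_2 = 0.9167, f(x_2) = 2.292528, coefficient = 2
x_3 = 1.2500, f(x_3) = 4.362929, coefficient = 4
x_4 = 1.5833, f(x_4) = 7.712679, coefficient = 2
x_5 = 1.9167, f(x_5) = 13.029998, coefficient = 4
x_6 = 2.2500, f(x_6) = 21.347406, coefficient = 1

I ≈ (0.333333/3) × 115.431872 = 12.825764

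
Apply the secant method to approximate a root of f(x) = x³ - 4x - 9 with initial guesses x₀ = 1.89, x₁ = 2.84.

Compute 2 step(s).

f(x) = x³ - 4x - 9
x₀ = 1.89, x₁ = 2.84

Secant formula: x_{n+1} = x_n - f(x_n)(x_n - x_{n-1})/(f(x_n) - f(x_{n-1}))

Iteration 1:
  f(1.890000) = -9.808731
  f(2.840000) = 2.546304
  x_2 = 2.840000 - 2.546304×(2.840000 - 1.890000)/(2.546304 - (-9.808731))
       = 2.644210
Iteration 2:
  f(2.840000) = 2.546304
  f(2.644210) = -1.088925
  x_3 = 2.644210 - (-1.088925)×(2.644210 - 2.840000)/(-1.088925 - 2.546304)
       = 2.702859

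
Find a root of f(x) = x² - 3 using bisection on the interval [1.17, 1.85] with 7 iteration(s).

f(x) = x² - 3
Initial interval: [1.17, 1.85]

Iteration 1:
  c_1 = (1.170000 + 1.850000)/2 = 1.510000
  f(c_1) = f(1.510000) = -0.719900
  f(a) × f(c) ≥ 0, new interval: [1.510000, 1.850000]
Iteration 2:
  c_2 = (1.510000 + 1.850000)/2 = 1.680000
  f(c_2) = f(1.680000) = -0.177600
  f(a) × f(c) ≥ 0, new interval: [1.680000, 1.850000]
Iteration 3:
  c_3 = (1.680000 + 1.850000)/2 = 1.765000
  f(c_3) = f(1.765000) = 0.115225
  f(a) × f(c) < 0, new interval: [1.680000, 1.765000]
Iteration 4:
  c_4 = (1.680000 + 1.765000)/2 = 1.722500
  f(c_4) = f(1.722500) = -0.032994
  f(a) × f(c) ≥ 0, new interval: [1.722500, 1.765000]
Iteration 5:
  c_5 = (1.722500 + 1.765000)/2 = 1.743750
  f(c_5) = f(1.743750) = 0.040664
  f(a) × f(c) < 0, new interval: [1.722500, 1.743750]
Iteration 6:
  c_6 = (1.722500 + 1.743750)/2 = 1.733125
  f(c_6) = f(1.733125) = 0.003722
  f(a) × f(c) < 0, new interval: [1.722500, 1.733125]
Iteration 7:
  c_7 = (1.722500 + 1.733125)/2 = 1.727813
  f(c_7) = f(1.727813) = -0.014664
  f(a) × f(c) ≥ 0, new interval: [1.727813, 1.733125]

After 7 iteration(s), the approximation is c_7 = 1.727813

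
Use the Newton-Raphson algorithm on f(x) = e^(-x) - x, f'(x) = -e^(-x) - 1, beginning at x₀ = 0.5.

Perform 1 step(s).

f(x) = e^(-x) - x
f'(x) = -e^(-x) - 1
x₀ = 0.5

Newton-Raphson formula: x_{n+1} = x_n - f(x_n)/f'(x_n)

Iteration 1:
  f(0.500000) = 0.106531
  f'(0.500000) = -1.606531
  x_1 = 0.500000 - 0.106531/(-1.606531) = 0.566311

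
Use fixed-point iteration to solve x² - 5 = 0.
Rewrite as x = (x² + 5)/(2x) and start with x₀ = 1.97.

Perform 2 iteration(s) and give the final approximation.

Equation: x² - 5 = 0
Fixed-point form: x = (x² + 5)/(2x)
x₀ = 1.97

x_1 = g(1.970000) = 2.254036
x_2 = g(2.254036) = 2.236140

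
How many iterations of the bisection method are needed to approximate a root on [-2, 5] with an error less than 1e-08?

We need (b-a)/2^n ≤ 1e-08
(5 - (-2))/2^n ≤ 1e-08
7/2^n ≤ 1e-08
2^n ≥ 700000000
n ≥ log₂(700000000) = 29.38
n ≥ 30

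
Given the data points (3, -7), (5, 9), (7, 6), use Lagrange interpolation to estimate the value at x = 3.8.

Lagrange interpolation formula:
P(x) = Σ yᵢ × Lᵢ(x)
where Lᵢ(x) = Π_{j≠i} (x - xⱼ)/(xᵢ - xⱼ)

L_0(3.8) = (3.8 - 5)/(3 - 5) × (3.8 - 7)/(3 - 7) = 0.480000
L_1(3.8) = (3.8 - 3)/(5 - 3) × (3.8 - 7)/(5 - 7) = 0.640000
L_2(3.8) = (3.8 - 3)/(7 - 3) × (3.8 - 5)/(7 - 5) = -0.120000

P(3.8) = (-7)×L_0(3.8) + 9×L_1(3.8) + 6×L_2(3.8)
P(3.8) = 1.680000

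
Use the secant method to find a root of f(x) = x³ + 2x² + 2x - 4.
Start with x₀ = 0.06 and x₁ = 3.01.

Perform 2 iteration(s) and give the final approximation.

f(x) = x³ + 2x² + 2x - 4
x₀ = 0.06, x₁ = 3.01

Secant formula: x_{n+1} = x_n - f(x_n)(x_n - x_{n-1})/(f(x_n) - f(x_{n-1}))

Iteration 1:
  f(0.060000) = -3.872584
  f(3.010000) = 47.411101
  x_2 = 3.010000 - 47.411101×(3.010000 - 0.060000)/(47.411101 - (-3.872584))
       = 0.282763
Iteration 2:
  f(3.010000) = 47.411101
  f(0.282763) = -3.251955
  x_3 = 0.282763 - (-3.251955)×(0.282763 - 3.010000)/(-3.251955 - 47.411101)
       = 0.457819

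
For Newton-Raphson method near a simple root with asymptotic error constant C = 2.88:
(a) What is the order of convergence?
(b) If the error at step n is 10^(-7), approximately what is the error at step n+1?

(a) Newton-Raphson has quadratic (order 2) convergence near simple roots.
    This means |e_{n+1}| ≈ C|e_n|².

(b) With |e_n| = 10^(-7) and C = 2.88:
    |e_{n+1}| ≈ 2.88 × (10^(-7))² = 2.88 × 10^(-14)

(a) 2 (quadratic); (b) |e_{n+1}| ≈ 2.880e-14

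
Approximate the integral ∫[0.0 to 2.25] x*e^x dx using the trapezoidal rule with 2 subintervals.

f(x) = x*e^x
a = 0.0, b = 2.25, n = 2
h = (b - a)/n = 1.125000

Trapezoidal rule: (h/2)[f(x₀) + 2f(x₁) + 2f(x₂) + ... + f(xₙ)]

x_0 = 0.0000, f(x_0) = 0.000000, coefficient = 1
x_1 = 1.1250, f(x_1) = 3.465244, coefficient = 2
x_2 = 2.2500, f(x_2) = 21.347406, coefficient = 1

I ≈ (1.125000/2) × 28.277894 = 15.906315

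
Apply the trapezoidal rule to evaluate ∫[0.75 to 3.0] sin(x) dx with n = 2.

f(x) = sin(x)
a = 0.75, b = 3.0, n = 2
h = (b - a)/n = 1.125000

Trapezoidal rule: (h/2)[f(x₀) + 2f(x₁) + 2f(x₂) + ... + f(xₙ)]

x_0 = 0.7500, f(x_0) = 0.681639, coefficient = 1
x_1 = 1.8750, f(x_1) = 0.954086, coefficient = 2
x_2 = 3.0000, f(x_2) = 0.141120, coefficient = 1

I ≈ (1.125000/2) × 2.730930 = 1.536148
Exact value: 1.721681
Error: 0.185533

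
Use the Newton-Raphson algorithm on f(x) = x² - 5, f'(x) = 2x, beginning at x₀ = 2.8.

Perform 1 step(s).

f(x) = x² - 5
f'(x) = 2x
x₀ = 2.8

Newton-Raphson formula: x_{n+1} = x_n - f(x_n)/f'(x_n)

Iteration 1:
  f(2.800000) = 2.840000
  f'(2.800000) = 5.600000
  x_1 = 2.800000 - 2.840000/5.600000 = 2.292857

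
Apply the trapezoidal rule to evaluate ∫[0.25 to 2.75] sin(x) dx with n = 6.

f(x) = sin(x)
a = 0.25, b = 2.75, n = 6
h = (b - a)/n = 0.416667

Trapezoidal rule: (h/2)[f(x₀) + 2f(x₁) + 2f(x₂) + ... + f(xₙ)]

x_0 = 0.2500, f(x_0) = 0.247404, coefficient = 1
x_1 = 0.6667, f(x_1) = 0.618370, coefficient = 2
x_2 = 1.0833, f(x_2) = 0.883524, coefficient = 2
x_3 = 1.5000, f(x_3) = 0.997495, coefficient = 2
x_4 = 1.9167, f(x_4) = 0.940781, coefficient = 2
x_5 = 2.3333, f(x_5) = 0.723086, coefficient = 2
x_6 = 2.7500, f(x_6) = 0.381661, coefficient = 1

I ≈ (0.416667/2) × 8.955576 = 1.865745
Exact value: 1.893215
Error: 0.027470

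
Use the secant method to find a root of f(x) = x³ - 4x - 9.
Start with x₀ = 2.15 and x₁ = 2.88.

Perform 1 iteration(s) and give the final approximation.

f(x) = x³ - 4x - 9
x₀ = 2.15, x₁ = 2.88

Secant formula: x_{n+1} = x_n - f(x_n)(x_n - x_{n-1})/(f(x_n) - f(x_{n-1}))

Iteration 1:
  f(2.150000) = -7.661625
  f(2.880000) = 3.367872
  x_2 = 2.880000 - 3.367872×(2.880000 - 2.150000)/(3.367872 - (-7.661625))
       = 2.657094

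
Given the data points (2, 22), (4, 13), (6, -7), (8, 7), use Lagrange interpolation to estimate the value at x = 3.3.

Lagrange interpolation formula:
P(x) = Σ yᵢ × Lᵢ(x)
where Lᵢ(x) = Π_{j≠i} (x - xⱼ)/(xᵢ - xⱼ)

L_0(3.3) = (3.3 - 4)/(2 - 4) × (3.3 - 6)/(2 - 6) × (3.3 - 8)/(2 - 8) = 0.185063
L_1(3.3) = (3.3 - 2)/(4 - 2) × (3.3 - 6)/(4 - 6) × (3.3 - 8)/(4 - 8) = 1.031062
L_2(3.3) = (3.3 - 2)/(6 - 2) × (3.3 - 4)/(6 - 4) × (3.3 - 8)/(6 - 8) = -0.267313
L_3(3.3) = (3.3 - 2)/(8 - 2) × (3.3 - 4)/(8 - 4) × (3.3 - 6)/(8 - 6) = 0.051188

P(3.3) = 22×L_0(3.3) + 13×L_1(3.3) + (-7)×L_2(3.3) + 7×L_3(3.3)
P(3.3) = 19.704688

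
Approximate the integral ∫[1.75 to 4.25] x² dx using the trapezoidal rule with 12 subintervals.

f(x) = x²
a = 1.75, b = 4.25, n = 12
h = (b - a)/n = 0.208333

Trapezoidal rule: (h/2)[f(x₀) + 2f(x₁) + 2f(x₂) + ... + f(xₙ)]

x_0 = 1.7500, f(x_0) = 3.062500, coefficient = 1
x_1 = 1.9583, f(x_1) = 3.835069, coefficient = 2
x_2 = 2.1667, f(x_2) = 4.694444, coefficient = 2
x_3 = 2.3750, f(x_3) = 5.640625, coefficient = 2
x_4 = 2.5833, f(x_4) = 6.673611, coefficient = 2
x_5 = 2.7917, f(x_5) = 7.793403, coefficient = 2
x_6 = 3.0000, f(x_6) = 9.000000, coefficient = 2
x_7 = 3.2083, f(x_7) = 10.293403, coefficient = 2
x_8 = 3.4167, f(x_8) = 11.673611, coefficient = 2
x_9 = 3.6250, f(x_9) = 13.140625, coefficient = 2
x_10 = 3.8333, f(x_10) = 14.694444, coefficient = 2
x_11 = 4.0417, f(x_11) = 16.335069, coefficient = 2
x_12 = 4.2500, f(x_12) = 18.062500, coefficient = 1

I ≈ (0.208333/2) × 228.673611 = 23.820168
Exact value: 23.802083
Error: 0.018084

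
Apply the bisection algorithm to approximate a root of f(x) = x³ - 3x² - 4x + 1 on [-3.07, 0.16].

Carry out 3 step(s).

f(x) = x³ - 3x² - 4x + 1
Initial interval: [-3.07, 0.16]

Iteration 1:
  c_1 = (-3.070000 + 0.160000)/2 = -1.455000
  f(c_1) = f(-1.455000) = -2.611346
  f(a) × f(c) ≥ 0, new interval: [-1.455000, 0.160000]
Iteration 2:
  c_2 = (-1.455000 + 0.160000)/2 = -0.647500
  f(c_2) = f(-0.647500) = 2.060763
  f(a) × f(c) < 0, new interval: [-1.455000, -0.647500]
Iteration 3:
  c_3 = (-1.455000 + (-0.647500))/2 = -1.051250
  f(c_3) = f(-1.051250) = 0.727856
  f(a) × f(c) < 0, new interval: [-1.455000, -1.051250]

After 3 iteration(s), the approximation is c_3 = -1.051250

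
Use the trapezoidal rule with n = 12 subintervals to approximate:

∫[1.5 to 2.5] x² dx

f(x) = x²
a = 1.5, b = 2.5, n = 12
h = (b - a)/n = 0.083333

Trapezoidal rule: (h/2)[f(x₀) + 2f(x₁) + 2f(x₂) + ... + f(xₙ)]

x_0 = 1.5000, f(x_0) = 2.250000, coefficient = 1
x_1 = 1.5833, f(x_1) = 2.506944, coefficient = 2
x_2 = 1.6667, f(x_2) = 2.777778, coefficient = 2
x_3 = 1.7500, f(x_3) = 3.062500, coefficient = 2
x_4 = 1.8333, f(x_4) = 3.361111, coefficient = 2
x_5 = 1.9167, f(x_5) = 3.673611, coefficient = 2
x_6 = 2.0000, f(x_6) = 4.000000, coefficient = 2
x_7 = 2.0833, f(x_7) = 4.340278, coefficient = 2
x_8 = 2.1667, f(x_8) = 4.694444, coefficient = 2
x_9 = 2.2500, f(x_9) = 5.062500, coefficient = 2
x_10 = 2.3333, f(x_10) = 5.444444, coefficient = 2
x_11 = 2.4167, f(x_11) = 5.840278, coefficient = 2
x_12 = 2.5000, f(x_12) = 6.250000, coefficient = 1

I ≈ (0.083333/2) × 98.027778 = 4.084491
Exact value: 4.083333
Error: 0.001157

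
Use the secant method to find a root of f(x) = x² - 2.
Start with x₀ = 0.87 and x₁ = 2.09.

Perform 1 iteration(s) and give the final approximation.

f(x) = x² - 2
x₀ = 0.87, x₁ = 2.09

Secant formula: x_{n+1} = x_n - f(x_n)(x_n - x_{n-1})/(f(x_n) - f(x_{n-1}))

Iteration 1:
  f(0.870000) = -1.243100
  f(2.090000) = 2.368100
  x_2 = 2.090000 - 2.368100×(2.090000 - 0.870000)/(2.368100 - (-1.243100))
       = 1.289966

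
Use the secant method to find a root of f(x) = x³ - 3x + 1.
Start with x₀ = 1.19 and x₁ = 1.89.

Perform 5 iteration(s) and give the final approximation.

f(x) = x³ - 3x + 1
x₀ = 1.19, x₁ = 1.89

Secant formula: x_{n+1} = x_n - f(x_n)(x_n - x_{n-1})/(f(x_n) - f(x_{n-1}))

Iteration 1:
  f(1.190000) = -0.884841
  f(1.890000) = 2.081269
  x_2 = 1.890000 - 2.081269×(1.890000 - 1.190000)/(2.081269 - (-0.884841))
       = 1.398822
Iteration 2:
  f(1.890000) = 2.081269
  f(1.398822) = -0.459387
  x_3 = 1.398822 - (-0.459387)×(1.398822 - 1.890000)/(-0.459387 - 2.081269)
       = 1.487634
Iteration 3:
  f(1.398822) = -0.459387
  f(1.487634) = -0.170686
  x_4 = 1.487634 - (-0.170686)×(1.487634 - 1.398822)/(-0.170686 - (-0.459387))
       = 1.540142
Iteration 4:
  f(1.487634) = -0.170686
  f(1.540142) = 0.032847
  x_5 = 1.540142 - 0.032847×(1.540142 - 1.487634)/(0.032847 - (-0.170686))
       = 1.531668
Iteration 5:
  f(1.540142) = 0.032847
  f(1.531668) = -0.001701
  x_6 = 1.531668 - (-0.001701)×(1.531668 - 1.540142)/(-0.001701 - 0.032847)
       = 1.532085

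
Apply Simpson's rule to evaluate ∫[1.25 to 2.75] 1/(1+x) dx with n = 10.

f(x) = 1/(1+x)
a = 1.25, b = 2.75, n = 10
h = (b - a)/n = 0.150000

Simpson's rule: (h/3)[f(x₀) + 4f(x₁) + 2f(x₂) + ... + f(xₙ)]

x_0 = 1.2500, f(x_0) = 0.444444, coefficient = 1
x_1 = 1.4000, f(x_1) = 0.416667, coefficient = 4
x_2 = 1.5500, f(x_2) = 0.392157, coefficient = 2
x_3 = 1.7000, f(x_3) = 0.370370, coefficient = 4
x_4 = 1.8500, f(x_4) = 0.350877, coefficient = 2
x_5 = 2.0000, f(x_5) = 0.333333, coefficient = 4
x_6 = 2.1500, f(x_6) = 0.317460, coefficient = 2
x_7 = 2.3000, f(x_7) = 0.303030, coefficient = 4
x_8 = 2.4500, f(x_8) = 0.289855, coefficient = 2
x_9 = 2.6000, f(x_9) = 0.277778, coefficient = 4
x_10 = 2.7500, f(x_10) = 0.266667, coefficient = 1

I ≈ (0.150000/3) × 10.216524 = 0.510826
Exact value: 0.510826
Error: 0.000001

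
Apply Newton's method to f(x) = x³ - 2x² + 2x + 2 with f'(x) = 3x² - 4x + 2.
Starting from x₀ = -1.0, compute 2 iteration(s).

f(x) = x³ - 2x² + 2x + 2
f'(x) = 3x² - 4x + 2
x₀ = -1.0

Newton-Raphson formula: x_{n+1} = x_n - f(x_n)/f'(x_n)

Iteration 1:
  f(-1.000000) = -3.000000
  f'(-1.000000) = 9.000000
  x_1 = -1.000000 - (-3.000000)/9.000000 = -0.666667
Iteration 2:
  f(-0.666667) = -0.518519
  f'(-0.666667) = 6.000000
  x_2 = -0.666667 - (-0.518519)/6.000000 = -0.580247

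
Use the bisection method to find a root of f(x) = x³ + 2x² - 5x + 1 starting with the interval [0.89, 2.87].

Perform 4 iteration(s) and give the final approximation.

f(x) = x³ + 2x² - 5x + 1
Initial interval: [0.89, 2.87]

Iteration 1:
  c_1 = (0.890000 + 2.870000)/2 = 1.880000
  f(c_1) = f(1.880000) = 5.313472
  f(a) × f(c) < 0, new interval: [0.890000, 1.880000]
Iteration 2:
  c_2 = (0.890000 + 1.880000)/2 = 1.385000
  f(c_2) = f(1.385000) = 0.568192
  f(a) × f(c) < 0, new interval: [0.890000, 1.385000]
Iteration 3:
  c_3 = (0.890000 + 1.385000)/2 = 1.137500
  f(c_3) = f(1.137500) = -0.627869
  f(a) × f(c) ≥ 0, new interval: [1.137500, 1.385000]
Iteration 4:
  c_4 = (1.137500 + 1.385000)/2 = 1.261250
  f(c_4) = f(1.261250) = -0.118411
  f(a) × f(c) ≥ 0, new interval: [1.261250, 1.385000]

After 4 iteration(s), the approximation is c_4 = 1.261250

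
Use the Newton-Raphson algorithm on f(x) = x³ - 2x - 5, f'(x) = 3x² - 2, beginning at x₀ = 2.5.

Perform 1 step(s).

f(x) = x³ - 2x - 5
f'(x) = 3x² - 2
x₀ = 2.5

Newton-Raphson formula: x_{n+1} = x_n - f(x_n)/f'(x_n)

Iteration 1:
  f(2.500000) = 5.625000
  f'(2.500000) = 16.750000
  x_1 = 2.500000 - 5.625000/16.750000 = 2.164179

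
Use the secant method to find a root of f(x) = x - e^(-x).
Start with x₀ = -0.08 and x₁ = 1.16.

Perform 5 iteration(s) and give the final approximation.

f(x) = x - e^(-x)
x₀ = -0.08, x₁ = 1.16

Secant formula: x_{n+1} = x_n - f(x_n)(x_n - x_{n-1})/(f(x_n) - f(x_{n-1}))

Iteration 1:
  f(-0.080000) = -1.163287
  f(1.160000) = 0.846514
  x_2 = 1.160000 - 0.846514×(1.160000 - (-0.080000))/(0.846514 - (-1.163287))
       = 0.637721
Iteration 2:
  f(1.160000) = 0.846514
  f(0.637721) = 0.109225
  x_3 = 0.637721 - 0.109225×(0.637721 - 1.160000)/(0.109225 - 0.846514)
       = 0.560348
Iteration 3:
  f(0.637721) = 0.109225
  f(0.560348) = -0.010662
  x_4 = 0.560348 - (-0.010662)×(0.560348 - 0.637721)/(-0.010662 - 0.109225)
       = 0.567229
Iteration 4:
  f(0.560348) = -0.010662
  f(0.567229) = 0.000135
  x_5 = 0.567229 - 0.000135×(0.567229 - 0.560348)/(0.000135 - (-0.010662))
       = 0.567143
Iteration 5:
  f(0.567229) = 0.000135
  f(0.567143) = 0.000000
  x_6 = 0.567143 - 0.000000×(0.567143 - 0.567229)/(0.000000 - 0.000135)
       = 0.567143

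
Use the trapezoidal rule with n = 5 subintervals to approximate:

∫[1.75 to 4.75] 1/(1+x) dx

f(x) = 1/(1+x)
a = 1.75, b = 4.75, n = 5
h = (b - a)/n = 0.600000

Trapezoidal rule: (h/2)[f(x₀) + 2f(x₁) + 2f(x₂) + ... + f(xₙ)]

x_0 = 1.7500, f(x_0) = 0.363636, coefficient = 1
x_1 = 2.3500, f(x_1) = 0.298507, coefficient = 2
x_2 = 2.9500, f(x_2) = 0.253165, coefficient = 2
x_3 = 3.5500, f(x_3) = 0.219780, coefficient = 2
x_4 = 4.1500, f(x_4) = 0.194175, coefficient = 2
x_5 = 4.7500, f(x_5) = 0.173913, coefficient = 1

I ≈ (0.600000/2) × 2.468803 = 0.740641
Exact value: 0.737599
Error: 0.003042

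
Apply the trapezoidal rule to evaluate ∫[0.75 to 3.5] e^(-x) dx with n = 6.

f(x) = e^(-x)
a = 0.75, b = 3.5, n = 6
h = (b - a)/n = 0.458333

Trapezoidal rule: (h/2)[f(x₀) + 2f(x₁) + 2f(x₂) + ... + f(xₙ)]

x_0 = 0.7500, f(x_0) = 0.472367, coefficient = 1
x_1 = 1.2083, f(x_1) = 0.298695, coefficient = 2
x_2 = 1.6667, f(x_2) = 0.188876, coefficient = 2
x_3 = 2.1250, f(x_3) = 0.119433, coefficient = 2
x_4 = 2.5833, f(x_4) = 0.075522, coefficient = 2
x_5 = 3.0417, f(x_5) = 0.047755, coefficient = 2
x_6 = 3.5000, f(x_6) = 0.030197, coefficient = 1

I ≈ (0.458333/2) × 1.963125 = 0.449883
Exact value: 0.442169
Error: 0.007714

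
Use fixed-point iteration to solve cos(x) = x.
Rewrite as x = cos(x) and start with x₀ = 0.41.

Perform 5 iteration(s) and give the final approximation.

Equation: cos(x) = x
Fixed-point form: x = cos(x)
x₀ = 0.41

x_1 = g(0.410000) = 0.917121
x_2 = g(0.917121) = 0.608108
x_3 = g(0.608108) = 0.820730
x_4 = g(0.820730) = 0.681687
x_5 = g(0.681687) = 0.776511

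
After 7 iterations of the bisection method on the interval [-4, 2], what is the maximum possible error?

Bisection error bound: |error| ≤ (b-a)/2^n
|error| ≤ (2 - (-4))/2^7 = 6/2^7
|error| ≤ 0.0468750000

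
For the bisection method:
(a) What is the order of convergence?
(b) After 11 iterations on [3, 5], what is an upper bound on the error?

(a) Bisection has linear (order 1) convergence; the error is halved each step.

(b) Error bound = (b-a)/2^n = (5 - 3)/2^{11}
    = 2/2^{11}

(a) 1 (linear); (b) error ≤ 9.77e-04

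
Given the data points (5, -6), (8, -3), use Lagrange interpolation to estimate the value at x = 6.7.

Lagrange interpolation formula:
P(x) = Σ yᵢ × Lᵢ(x)
where Lᵢ(x) = Π_{j≠i} (x - xⱼ)/(xᵢ - xⱼ)

L_0(6.7) = (6.7 - 8)/(5 - 8) = 0.433333
L_1(6.7) = (6.7 - 5)/(8 - 5) = 0.566667

P(6.7) = (-6)×L_0(6.7) + (-3)×L_1(6.7)
P(6.7) = -4.300000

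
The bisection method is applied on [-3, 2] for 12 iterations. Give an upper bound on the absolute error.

Bisection error bound: |error| ≤ (b-a)/2^n
|error| ≤ (2 - (-3))/2^12 = 5/2^12
|error| ≤ 0.0012207031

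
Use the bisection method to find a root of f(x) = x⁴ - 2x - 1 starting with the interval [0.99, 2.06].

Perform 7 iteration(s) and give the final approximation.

f(x) = x⁴ - 2x - 1
Initial interval: [0.99, 2.06]

Iteration 1:
  c_1 = (0.990000 + 2.060000)/2 = 1.525000
  f(c_1) = f(1.525000) = 1.358532
  f(a) × f(c) < 0, new interval: [0.990000, 1.525000]
Iteration 2:
  c_2 = (0.990000 + 1.525000)/2 = 1.257500
  f(c_2) = f(1.257500) = -1.014471
  f(a) × f(c) ≥ 0, new interval: [1.257500, 1.525000]
Iteration 3:
  c_3 = (1.257500 + 1.525000)/2 = 1.391250
  f(c_3) = f(1.391250) = -0.036043
  f(a) × f(c) ≥ 0, new interval: [1.391250, 1.525000]
Iteration 4:
  c_4 = (1.391250 + 1.525000)/2 = 1.458125
  f(c_4) = f(1.458125) = 0.604172
  f(a) × f(c) < 0, new interval: [1.391250, 1.458125]
Iteration 5:
  c_5 = (1.391250 + 1.458125)/2 = 1.424687
  f(c_5) = f(1.424687) = 0.270447
  f(a) × f(c) < 0, new interval: [1.391250, 1.424687]
Iteration 6:
  c_6 = (1.391250 + 1.424687)/2 = 1.407969
  f(c_6) = f(1.407969) = 0.113877
  f(a) × f(c) < 0, new interval: [1.391250, 1.407969]
Iteration 7:
  c_7 = (1.391250 + 1.407969)/2 = 1.399609
  f(c_7) = f(1.399609) = 0.038096
  f(a) × f(c) < 0, new interval: [1.391250, 1.399609]

After 7 iteration(s), the approximation is c_7 = 1.399609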